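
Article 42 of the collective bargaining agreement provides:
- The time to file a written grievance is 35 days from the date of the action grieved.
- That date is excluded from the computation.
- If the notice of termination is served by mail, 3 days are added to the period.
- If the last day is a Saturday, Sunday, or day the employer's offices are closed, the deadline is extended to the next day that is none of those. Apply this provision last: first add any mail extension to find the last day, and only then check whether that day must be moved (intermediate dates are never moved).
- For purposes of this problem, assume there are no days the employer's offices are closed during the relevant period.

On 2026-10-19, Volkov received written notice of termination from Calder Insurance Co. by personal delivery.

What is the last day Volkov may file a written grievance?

35 days after 2026-10-19 is November 23, 2026.
Service was not by mail, so no mail extension applies.
November 23, 2026 is a Monday and not a day the employer's offices are closed, so no extension applies.

November 23, 2026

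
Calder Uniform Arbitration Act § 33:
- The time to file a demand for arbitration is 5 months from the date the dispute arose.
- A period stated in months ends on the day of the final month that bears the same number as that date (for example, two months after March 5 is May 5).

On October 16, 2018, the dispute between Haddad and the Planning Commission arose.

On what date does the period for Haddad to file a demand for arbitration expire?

March 16, 2019

5 months after October 16, 2018 is March 16, 2019.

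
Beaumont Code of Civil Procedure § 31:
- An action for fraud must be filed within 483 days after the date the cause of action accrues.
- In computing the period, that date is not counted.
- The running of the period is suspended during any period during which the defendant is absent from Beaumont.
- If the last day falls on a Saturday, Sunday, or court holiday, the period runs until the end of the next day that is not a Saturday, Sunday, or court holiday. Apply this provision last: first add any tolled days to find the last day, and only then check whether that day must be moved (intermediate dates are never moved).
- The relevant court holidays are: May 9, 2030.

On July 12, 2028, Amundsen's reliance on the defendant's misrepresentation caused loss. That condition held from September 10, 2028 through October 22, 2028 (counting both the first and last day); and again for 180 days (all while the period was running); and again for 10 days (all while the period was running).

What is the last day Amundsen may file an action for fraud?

June 28, 2030

483 days after July 12, 2028 is November 7, 2029.
From September 10, 2028 through October 22, 2028 inclusive is 43 days; tolling adds 43 days: November 7, 2029 + 43 days = December 20, 2029.
Tolling adds 180 days: December 20, 2029 + 180 days = June 18, 2030.
Tolling adds 10 days: June 18, 2030 + 10 days = June 28, 2030.
June 28, 2030 is a Friday and not a court holiday, so no extension applies.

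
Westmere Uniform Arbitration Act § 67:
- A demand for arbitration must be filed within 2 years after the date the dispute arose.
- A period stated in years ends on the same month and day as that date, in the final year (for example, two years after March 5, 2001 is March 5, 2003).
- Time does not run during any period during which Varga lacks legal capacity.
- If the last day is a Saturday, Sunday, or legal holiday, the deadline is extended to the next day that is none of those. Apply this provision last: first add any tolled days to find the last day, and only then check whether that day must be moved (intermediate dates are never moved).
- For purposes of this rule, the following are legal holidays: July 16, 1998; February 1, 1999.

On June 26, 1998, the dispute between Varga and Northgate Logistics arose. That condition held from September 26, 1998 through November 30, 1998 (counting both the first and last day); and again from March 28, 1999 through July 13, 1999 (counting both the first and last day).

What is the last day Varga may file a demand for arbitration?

2 years after June 26, 1998 is June 26, 2000.
From September 26, 1998 through November 30, 1998 inclusive is 66 days; tolling adds 66 days: June 26, 2000 + 66 days = August 31, 2000.
From March 28, 1999 through July 13, 1999 inclusive is 108 days; tolling adds 108 days: August 31, 2000 + 108 days = December 17, 2000.
December 17, 2000 is Sunday. The next qualifying day is December 18, 2000.

December 18, 2000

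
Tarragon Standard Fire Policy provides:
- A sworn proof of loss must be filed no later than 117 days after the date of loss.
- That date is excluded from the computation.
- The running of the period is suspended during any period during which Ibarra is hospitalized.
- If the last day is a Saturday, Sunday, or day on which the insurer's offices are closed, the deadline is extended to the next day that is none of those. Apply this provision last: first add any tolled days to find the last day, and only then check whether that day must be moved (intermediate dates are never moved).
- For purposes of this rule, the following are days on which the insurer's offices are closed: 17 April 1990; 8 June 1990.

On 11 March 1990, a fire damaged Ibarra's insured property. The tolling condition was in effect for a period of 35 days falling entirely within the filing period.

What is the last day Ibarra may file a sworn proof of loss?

August 10, 1990

117 days after 11 March 1990 is July 6, 1990.
Tolling adds 35 days: July 6, 1990 + 35 days = August 10, 1990.
August 10, 1990 is a Friday and not a day on which the insurer's offices are closed, so no extension applies.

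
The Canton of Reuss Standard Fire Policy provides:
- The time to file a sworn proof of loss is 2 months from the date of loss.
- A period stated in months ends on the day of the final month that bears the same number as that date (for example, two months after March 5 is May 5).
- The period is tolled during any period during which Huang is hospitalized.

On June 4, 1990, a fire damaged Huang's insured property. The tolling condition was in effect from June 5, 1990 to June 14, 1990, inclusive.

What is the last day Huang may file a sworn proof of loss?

2 months after June 4, 1990 is August 4, 1990.
From June 5, 1990 through June 14, 1990 inclusive is 10 days; tolling adds 10 days: August 4, 1990 + 10 days = August 14, 1990.

August 14, 1990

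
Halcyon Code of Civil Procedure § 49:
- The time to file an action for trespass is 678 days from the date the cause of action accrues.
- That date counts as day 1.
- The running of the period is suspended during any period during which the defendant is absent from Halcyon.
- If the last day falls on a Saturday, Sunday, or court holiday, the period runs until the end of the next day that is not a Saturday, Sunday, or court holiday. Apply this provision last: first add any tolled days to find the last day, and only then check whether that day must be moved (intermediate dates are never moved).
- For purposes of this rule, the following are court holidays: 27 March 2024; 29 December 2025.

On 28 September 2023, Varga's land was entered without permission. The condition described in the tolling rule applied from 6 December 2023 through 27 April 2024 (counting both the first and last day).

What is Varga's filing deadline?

December 30, 2025

Counting 28 September 2023 as day 1, day 678 is August 5, 2025.
From December 6, 2023 through April 27, 2024 inclusive is 144 days; tolling adds 144 days: August 5, 2025 + 144 days = December 27, 2025.
December 27, 2025 is Saturday; December 28, 2025 is Sunday; December 29, 2025 is a listed holiday. The next qualifying day is December 30, 2025.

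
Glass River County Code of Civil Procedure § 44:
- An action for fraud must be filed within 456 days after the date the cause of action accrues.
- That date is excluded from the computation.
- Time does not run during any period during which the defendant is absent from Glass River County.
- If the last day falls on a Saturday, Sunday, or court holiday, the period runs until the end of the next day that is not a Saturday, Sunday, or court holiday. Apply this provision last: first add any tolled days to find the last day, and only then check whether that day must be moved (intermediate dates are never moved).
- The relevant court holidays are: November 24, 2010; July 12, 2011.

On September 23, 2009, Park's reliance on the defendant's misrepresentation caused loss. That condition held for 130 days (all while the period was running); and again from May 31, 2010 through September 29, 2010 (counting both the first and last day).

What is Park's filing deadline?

September 1, 2011

456 days after September 23, 2009 is December 23, 2010.
Tolling adds 130 days: December 23, 2010 + 130 days = May 2, 2011.
From May 31, 2010 through September 29, 2010 inclusive is 122 days; tolling adds 122 days: May 2, 2011 + 122 days = September 1, 2011.
September 1, 2011 is a Thursday and not a court holiday, so no extension applies.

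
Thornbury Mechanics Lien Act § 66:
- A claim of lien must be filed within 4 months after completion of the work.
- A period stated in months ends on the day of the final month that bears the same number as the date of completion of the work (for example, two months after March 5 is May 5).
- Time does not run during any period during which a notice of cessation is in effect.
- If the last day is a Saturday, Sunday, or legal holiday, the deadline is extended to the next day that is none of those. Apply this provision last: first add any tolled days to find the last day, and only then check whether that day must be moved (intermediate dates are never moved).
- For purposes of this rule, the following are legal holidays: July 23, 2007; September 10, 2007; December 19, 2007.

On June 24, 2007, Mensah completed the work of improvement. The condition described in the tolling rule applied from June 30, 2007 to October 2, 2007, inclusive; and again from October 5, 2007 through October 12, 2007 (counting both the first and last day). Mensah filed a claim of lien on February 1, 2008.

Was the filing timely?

Yes

4 months after June 24, 2007 is October 24, 2007.
From June 30, 2007 through October 2, 2007 inclusive is 95 days; tolling adds 95 days: October 24, 2007 + 95 days = January 27, 2008.
From October 5, 2007 through October 12, 2007 inclusive is 8 days; tolling adds 8 days: January 27, 2008 + 8 days = February 4, 2008.
February 4, 2008 is a Monday and not a legal holiday, so no extension applies.
The deadline is February 4, 2008; the filing on February 1, 2008 is on or before that date.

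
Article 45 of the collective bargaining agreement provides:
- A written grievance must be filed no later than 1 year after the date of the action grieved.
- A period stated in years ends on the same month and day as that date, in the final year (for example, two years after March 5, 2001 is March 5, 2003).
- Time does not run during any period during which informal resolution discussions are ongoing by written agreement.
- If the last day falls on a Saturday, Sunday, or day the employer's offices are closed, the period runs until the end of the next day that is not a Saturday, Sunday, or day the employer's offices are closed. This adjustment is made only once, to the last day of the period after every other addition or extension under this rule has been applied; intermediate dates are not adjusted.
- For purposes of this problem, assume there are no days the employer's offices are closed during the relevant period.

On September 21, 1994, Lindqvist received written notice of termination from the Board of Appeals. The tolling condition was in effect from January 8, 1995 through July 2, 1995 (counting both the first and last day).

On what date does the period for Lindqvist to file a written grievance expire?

1 year after September 21, 1994 is September 21, 1995.
From January 8, 1995 through July 2, 1995 inclusive is 176 days; tolling adds 176 days: September 21, 1995 + 176 days = March 15, 1996.
March 15, 1996 is a Friday and not a day the employer's offices are closed, so no extension applies.

March 15, 1996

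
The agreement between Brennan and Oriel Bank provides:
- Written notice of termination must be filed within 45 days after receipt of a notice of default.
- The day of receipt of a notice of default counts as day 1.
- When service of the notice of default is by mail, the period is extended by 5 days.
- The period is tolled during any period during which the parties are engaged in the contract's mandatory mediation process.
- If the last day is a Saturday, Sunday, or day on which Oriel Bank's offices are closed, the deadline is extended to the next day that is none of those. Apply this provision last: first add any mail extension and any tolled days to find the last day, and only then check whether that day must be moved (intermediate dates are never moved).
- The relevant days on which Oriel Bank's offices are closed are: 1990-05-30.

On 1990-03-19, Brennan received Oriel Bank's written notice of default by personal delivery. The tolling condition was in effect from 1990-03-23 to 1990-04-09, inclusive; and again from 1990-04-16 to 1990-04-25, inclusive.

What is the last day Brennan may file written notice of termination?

May 31, 1990

Counting 1990-03-19 as day 1, day 45 is May 2, 1990.
Service was not by mail, so no mail extension applies.
From March 23, 1990 through April 9, 1990 inclusive is 18 days; tolling adds 18 days: May 2, 1990 + 18 days = May 20, 1990.
From April 16, 1990 through April 25, 1990 inclusive is 10 days; tolling adds 10 days: May 20, 1990 + 10 days = May 30, 1990.
May 30, 1990 is a listed holiday. The next qualifying day is May 31, 1990.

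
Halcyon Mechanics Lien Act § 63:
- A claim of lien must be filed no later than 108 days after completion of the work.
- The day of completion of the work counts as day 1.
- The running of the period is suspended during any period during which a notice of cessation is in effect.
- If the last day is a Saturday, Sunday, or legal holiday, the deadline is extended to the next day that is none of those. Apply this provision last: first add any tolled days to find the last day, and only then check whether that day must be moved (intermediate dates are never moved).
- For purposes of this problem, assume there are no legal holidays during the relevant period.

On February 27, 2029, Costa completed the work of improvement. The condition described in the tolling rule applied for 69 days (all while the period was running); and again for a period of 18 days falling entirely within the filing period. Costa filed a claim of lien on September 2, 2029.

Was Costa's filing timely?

Yes

Counting February 27, 2029 as day 1, day 108 is June 14, 2029.
Tolling adds 69 days: June 14, 2029 + 69 days = August 22, 2029.
Tolling adds 18 days: August 22, 2029 + 18 days = September 9, 2029.
September 9, 2029 is Sunday. The next qualifying day is September 10, 2029.
The deadline is September 10, 2029; the filing on September 2, 2029 is on or before that date.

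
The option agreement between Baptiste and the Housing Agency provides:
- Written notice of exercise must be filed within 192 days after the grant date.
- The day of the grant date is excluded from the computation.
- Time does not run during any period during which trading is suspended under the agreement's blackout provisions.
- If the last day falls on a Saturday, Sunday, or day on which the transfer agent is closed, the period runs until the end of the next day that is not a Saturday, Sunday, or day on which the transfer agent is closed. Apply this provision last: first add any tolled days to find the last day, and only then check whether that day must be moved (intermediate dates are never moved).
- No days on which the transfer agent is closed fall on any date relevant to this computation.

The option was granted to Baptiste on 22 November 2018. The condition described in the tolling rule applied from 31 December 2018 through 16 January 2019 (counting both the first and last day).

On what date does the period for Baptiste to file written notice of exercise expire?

June 19, 2019

192 days after 22 November 2018 is June 2, 2019.
From December 31, 2018 through January 16, 2019 inclusive is 17 days; tolling adds 17 days: June 2, 2019 + 17 days = June 19, 2019.
June 19, 2019 is a Wednesday and not a day on which the transfer agent is closed, so no extension applies.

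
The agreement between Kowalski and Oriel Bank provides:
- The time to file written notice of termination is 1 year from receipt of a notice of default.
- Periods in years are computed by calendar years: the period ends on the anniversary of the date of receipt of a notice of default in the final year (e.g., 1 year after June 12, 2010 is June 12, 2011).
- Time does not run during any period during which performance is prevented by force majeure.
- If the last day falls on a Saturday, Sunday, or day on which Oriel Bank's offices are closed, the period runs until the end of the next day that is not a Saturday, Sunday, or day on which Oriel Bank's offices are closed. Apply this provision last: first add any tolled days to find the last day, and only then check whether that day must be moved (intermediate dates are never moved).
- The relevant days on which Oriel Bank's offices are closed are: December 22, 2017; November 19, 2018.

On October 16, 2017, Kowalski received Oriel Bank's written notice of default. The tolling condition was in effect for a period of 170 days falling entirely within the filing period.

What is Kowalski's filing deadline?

April 4, 2019

1 year after October 16, 2017 is October 16, 2018.
Tolling adds 170 days: October 16, 2018 + 170 days = April 4, 2019.
April 4, 2019 is a Thursday and not a day on which Oriel Bank's offices are closed, so no extension applies.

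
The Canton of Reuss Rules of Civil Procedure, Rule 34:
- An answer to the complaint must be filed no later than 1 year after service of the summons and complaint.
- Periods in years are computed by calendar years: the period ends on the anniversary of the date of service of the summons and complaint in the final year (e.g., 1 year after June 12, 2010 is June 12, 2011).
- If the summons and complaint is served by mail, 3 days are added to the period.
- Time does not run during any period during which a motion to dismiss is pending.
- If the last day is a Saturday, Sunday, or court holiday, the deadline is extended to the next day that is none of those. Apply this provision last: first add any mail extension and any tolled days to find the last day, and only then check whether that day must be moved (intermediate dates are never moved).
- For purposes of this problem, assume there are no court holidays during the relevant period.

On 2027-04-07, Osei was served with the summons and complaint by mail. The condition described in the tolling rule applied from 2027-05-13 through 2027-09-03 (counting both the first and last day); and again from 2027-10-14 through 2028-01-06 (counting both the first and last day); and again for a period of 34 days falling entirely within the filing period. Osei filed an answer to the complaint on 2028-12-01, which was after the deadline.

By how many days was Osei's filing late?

1 year after 2027-04-07 is April 7, 2028.
Service was by mail, adding 3 days: April 7, 2028 + 3 days = April 10, 2028.
From May 13, 2027 through September 3, 2027 inclusive is 114 days; tolling adds 114 days: April 10, 2028 + 114 days = August 2, 2028.
From October 14, 2027 through January 6, 2028 inclusive is 85 days; tolling adds 85 days: August 2, 2028 + 85 days = October 26, 2028.
Tolling adds 34 days: October 26, 2028 + 34 days = November 29, 2028.
November 29, 2028 is a Wednesday and not a court holiday, so no extension applies.
The deadline is November 29, 2028; from November 29, 2028 to December 1, 2028 is 2 days.

2 days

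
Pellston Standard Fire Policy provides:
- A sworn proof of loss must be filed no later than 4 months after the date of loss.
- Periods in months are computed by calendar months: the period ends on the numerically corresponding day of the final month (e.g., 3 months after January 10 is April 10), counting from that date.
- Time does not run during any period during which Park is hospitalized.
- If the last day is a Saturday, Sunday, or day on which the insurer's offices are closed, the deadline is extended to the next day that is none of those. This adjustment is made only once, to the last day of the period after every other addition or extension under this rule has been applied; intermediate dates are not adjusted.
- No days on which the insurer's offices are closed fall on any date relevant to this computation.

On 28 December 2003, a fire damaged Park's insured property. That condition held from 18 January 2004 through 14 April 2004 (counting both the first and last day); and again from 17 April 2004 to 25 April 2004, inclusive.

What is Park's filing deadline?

August 3, 2004

4 months after 28 December 2003 is April 28, 2004.
From January 18, 2004 through April 14, 2004 inclusive is 88 days; tolling adds 88 days: April 28, 2004 + 88 days = July 25, 2004.
From April 17, 2004 through April 25, 2004 inclusive is 9 days; tolling adds 9 days: July 25, 2004 + 9 days = August 3, 2004.
August 3, 2004 is a Tuesday and not a day on which the insurer's offices are closed, so no extension applies.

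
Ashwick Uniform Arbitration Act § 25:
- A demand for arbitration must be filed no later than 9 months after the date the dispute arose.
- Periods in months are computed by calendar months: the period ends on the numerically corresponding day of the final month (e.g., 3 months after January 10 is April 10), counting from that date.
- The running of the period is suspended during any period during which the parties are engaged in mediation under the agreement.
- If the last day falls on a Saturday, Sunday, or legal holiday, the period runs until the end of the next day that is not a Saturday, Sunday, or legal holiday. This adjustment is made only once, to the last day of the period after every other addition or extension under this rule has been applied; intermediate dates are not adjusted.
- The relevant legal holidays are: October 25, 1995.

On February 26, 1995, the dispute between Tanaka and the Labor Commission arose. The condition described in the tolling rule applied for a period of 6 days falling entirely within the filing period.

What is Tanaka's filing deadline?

9 months after February 26, 1995 is November 26, 1995.
Tolling adds 6 days: November 26, 1995 + 6 days = December 2, 1995.
December 2, 1995 is Saturday; December 3, 1995 is Sunday. The next qualifying day is December 4, 1995.

December 4, 1995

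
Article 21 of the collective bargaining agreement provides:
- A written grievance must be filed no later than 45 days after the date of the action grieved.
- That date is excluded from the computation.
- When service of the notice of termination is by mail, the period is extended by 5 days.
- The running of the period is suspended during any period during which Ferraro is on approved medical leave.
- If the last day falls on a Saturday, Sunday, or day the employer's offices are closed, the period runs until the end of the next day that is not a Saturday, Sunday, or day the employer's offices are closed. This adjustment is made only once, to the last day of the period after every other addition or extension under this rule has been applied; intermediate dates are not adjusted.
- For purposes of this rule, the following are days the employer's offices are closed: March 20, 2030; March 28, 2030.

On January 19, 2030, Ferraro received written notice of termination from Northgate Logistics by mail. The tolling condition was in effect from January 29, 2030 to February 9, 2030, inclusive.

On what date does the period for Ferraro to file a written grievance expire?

45 days after January 19, 2030 is March 5, 2030.
Service was by mail, adding 5 days: March 5, 2030 + 5 days = March 10, 2030.
From January 29, 2030 through February 9, 2030 inclusive is 12 days; tolling adds 12 days: March 10, 2030 + 12 days = March 22, 2030.
March 22, 2030 is a Friday and not a day the employer's offices are closed, so no extension applies.

March 22, 2030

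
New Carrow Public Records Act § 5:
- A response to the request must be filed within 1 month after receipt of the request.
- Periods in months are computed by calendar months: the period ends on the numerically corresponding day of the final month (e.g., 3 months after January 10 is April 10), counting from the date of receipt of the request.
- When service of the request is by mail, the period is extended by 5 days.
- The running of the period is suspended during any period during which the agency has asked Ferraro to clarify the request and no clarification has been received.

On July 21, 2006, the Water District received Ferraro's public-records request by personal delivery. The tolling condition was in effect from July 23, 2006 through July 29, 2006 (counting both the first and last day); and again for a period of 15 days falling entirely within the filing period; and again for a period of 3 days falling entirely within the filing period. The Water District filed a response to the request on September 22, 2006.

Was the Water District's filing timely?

No

1 month after July 21, 2006 is August 21, 2006.
Service was not by mail, so no mail extension applies.
From July 23, 2006 through July 29, 2006 inclusive is 7 days; tolling adds 7 days: August 21, 2006 + 7 days = August 28, 2006.
Tolling adds 15 days: August 28, 2006 + 15 days = September 12, 2006.
Tolling adds 3 days: September 12, 2006 + 3 days = September 15, 2006.
The deadline is September 15, 2006; the filing on September 22, 2006 is after that date.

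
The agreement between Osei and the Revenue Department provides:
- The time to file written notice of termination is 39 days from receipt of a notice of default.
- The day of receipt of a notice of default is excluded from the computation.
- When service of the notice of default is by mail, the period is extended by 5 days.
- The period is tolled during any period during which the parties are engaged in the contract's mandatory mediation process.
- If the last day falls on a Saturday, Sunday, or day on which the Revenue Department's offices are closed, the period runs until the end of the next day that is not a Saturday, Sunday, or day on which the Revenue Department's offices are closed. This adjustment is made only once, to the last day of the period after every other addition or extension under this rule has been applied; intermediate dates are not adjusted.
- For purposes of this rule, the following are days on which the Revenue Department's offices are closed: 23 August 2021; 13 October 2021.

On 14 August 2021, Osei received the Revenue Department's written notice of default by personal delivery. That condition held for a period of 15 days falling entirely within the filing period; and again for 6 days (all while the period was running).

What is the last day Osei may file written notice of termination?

October 14, 2021

39 days after 14 August 2021 is September 22, 2021.
Service was not by mail, so no mail extension applies.
Tolling adds 15 days: September 22, 2021 + 15 days = October 7, 2021.
Tolling adds 6 days: October 7, 2021 + 6 days = October 13, 2021.
October 13, 2021 is a listed holiday. The next qualifying day is October 14, 2021.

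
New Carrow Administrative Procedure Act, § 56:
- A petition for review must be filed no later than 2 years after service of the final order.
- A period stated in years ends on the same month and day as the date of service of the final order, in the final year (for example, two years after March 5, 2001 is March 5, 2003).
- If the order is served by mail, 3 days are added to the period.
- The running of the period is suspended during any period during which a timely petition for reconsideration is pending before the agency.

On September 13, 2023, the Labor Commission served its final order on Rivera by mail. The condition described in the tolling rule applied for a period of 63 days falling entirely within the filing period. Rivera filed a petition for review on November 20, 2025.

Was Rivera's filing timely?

2 years after September 13, 2023 is September 13, 2025.
Service was by mail, adding 3 days: September 13, 2025 + 3 days = September 16, 2025.
Tolling adds 63 days: September 16, 2025 + 63 days = November 18, 2025.
The deadline is November 18, 2025; the filing on November 20, 2025 is after that date.

No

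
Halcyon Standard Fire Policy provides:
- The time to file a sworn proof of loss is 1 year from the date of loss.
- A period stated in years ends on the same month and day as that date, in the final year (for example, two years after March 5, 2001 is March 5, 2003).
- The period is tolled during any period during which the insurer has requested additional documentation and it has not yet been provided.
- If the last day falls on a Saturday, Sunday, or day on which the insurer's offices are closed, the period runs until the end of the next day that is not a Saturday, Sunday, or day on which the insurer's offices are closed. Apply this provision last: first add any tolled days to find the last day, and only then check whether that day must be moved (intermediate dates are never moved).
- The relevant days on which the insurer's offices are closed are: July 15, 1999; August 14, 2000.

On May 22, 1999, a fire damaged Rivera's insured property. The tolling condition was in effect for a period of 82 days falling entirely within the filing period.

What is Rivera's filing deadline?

1 year after May 22, 1999 is May 22, 2000.
Tolling adds 82 days: May 22, 2000 + 82 days = August 12, 2000.
August 12, 2000 is Saturday; August 13, 2000 is Sunday; August 14, 2000 is a listed holiday. The next qualifying day is August 15, 2000.

August 15, 2000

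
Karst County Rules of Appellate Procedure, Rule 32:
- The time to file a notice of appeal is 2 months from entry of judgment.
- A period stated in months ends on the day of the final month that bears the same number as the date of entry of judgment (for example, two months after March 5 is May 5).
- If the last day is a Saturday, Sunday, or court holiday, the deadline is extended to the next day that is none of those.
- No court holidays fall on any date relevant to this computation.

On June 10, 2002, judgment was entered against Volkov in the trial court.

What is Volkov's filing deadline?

2 months after June 10, 2002 is August 10, 2002.
August 10, 2002 is Saturday; August 11, 2002 is Sunday. The next qualifying day is August 12, 2002.

August 12, 2002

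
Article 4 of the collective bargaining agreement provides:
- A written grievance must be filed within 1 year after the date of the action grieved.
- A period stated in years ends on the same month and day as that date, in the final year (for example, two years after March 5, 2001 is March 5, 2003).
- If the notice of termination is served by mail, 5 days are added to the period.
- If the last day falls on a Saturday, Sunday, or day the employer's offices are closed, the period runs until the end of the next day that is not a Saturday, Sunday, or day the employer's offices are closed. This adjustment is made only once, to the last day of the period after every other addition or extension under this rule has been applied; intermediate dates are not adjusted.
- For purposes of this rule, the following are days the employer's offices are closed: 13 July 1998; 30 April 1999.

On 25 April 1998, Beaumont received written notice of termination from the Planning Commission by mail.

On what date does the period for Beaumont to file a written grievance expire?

1 year after 25 April 1998 is April 25, 1999.
Service was by mail, adding 5 days: April 25, 1999 + 5 days = April 30, 1999.
April 30, 1999 is a listed holiday; May 1, 1999 is Saturday; May 2, 1999 is Sunday. The next qualifying day is May 3, 1999.

May 3, 1999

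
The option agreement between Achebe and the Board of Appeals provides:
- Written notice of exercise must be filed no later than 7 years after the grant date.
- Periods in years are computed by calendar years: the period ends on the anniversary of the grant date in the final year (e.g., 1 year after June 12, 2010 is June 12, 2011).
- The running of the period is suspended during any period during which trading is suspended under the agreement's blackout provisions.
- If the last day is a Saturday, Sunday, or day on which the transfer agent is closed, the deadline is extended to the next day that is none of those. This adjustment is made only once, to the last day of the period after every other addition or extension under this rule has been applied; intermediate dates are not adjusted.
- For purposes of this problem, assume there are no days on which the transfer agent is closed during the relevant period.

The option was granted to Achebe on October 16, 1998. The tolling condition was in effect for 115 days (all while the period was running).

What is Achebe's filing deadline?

February 8, 2006

7 years after October 16, 1998 is October 16, 2005.
Tolling adds 115 days: October 16, 2005 + 115 days = February 8, 2006.
February 8, 2006 is a Wednesday and not a day on which the transfer agent is closed, so no extension applies.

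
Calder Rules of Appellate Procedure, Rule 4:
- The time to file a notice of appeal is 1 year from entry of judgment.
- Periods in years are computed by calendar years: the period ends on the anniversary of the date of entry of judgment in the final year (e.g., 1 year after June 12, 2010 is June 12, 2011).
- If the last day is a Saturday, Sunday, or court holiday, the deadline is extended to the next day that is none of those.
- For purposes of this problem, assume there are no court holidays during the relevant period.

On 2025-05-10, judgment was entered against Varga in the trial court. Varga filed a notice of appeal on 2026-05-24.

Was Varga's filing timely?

No

1 year after 2025-05-10 is May 10, 2026.
May 10, 2026 is Sunday. The next qualifying day is May 11, 2026.
The deadline is May 11, 2026; the filing on May 24, 2026 is after that date.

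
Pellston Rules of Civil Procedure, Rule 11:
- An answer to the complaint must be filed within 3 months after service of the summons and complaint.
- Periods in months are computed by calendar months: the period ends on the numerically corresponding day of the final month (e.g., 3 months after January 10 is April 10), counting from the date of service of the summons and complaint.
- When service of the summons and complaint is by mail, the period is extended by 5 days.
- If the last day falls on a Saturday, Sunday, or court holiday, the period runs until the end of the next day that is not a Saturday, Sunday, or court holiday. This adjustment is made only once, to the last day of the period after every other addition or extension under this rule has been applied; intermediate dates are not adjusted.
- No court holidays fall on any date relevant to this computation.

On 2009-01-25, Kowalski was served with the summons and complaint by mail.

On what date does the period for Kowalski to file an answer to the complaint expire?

3 months after 2009-01-25 is April 25, 2009.
Service was by mail, adding 5 days: April 25, 2009 + 5 days = April 30, 2009.
April 30, 2009 is a Thursday and not a court holiday, so no extension applies.

April 30, 2009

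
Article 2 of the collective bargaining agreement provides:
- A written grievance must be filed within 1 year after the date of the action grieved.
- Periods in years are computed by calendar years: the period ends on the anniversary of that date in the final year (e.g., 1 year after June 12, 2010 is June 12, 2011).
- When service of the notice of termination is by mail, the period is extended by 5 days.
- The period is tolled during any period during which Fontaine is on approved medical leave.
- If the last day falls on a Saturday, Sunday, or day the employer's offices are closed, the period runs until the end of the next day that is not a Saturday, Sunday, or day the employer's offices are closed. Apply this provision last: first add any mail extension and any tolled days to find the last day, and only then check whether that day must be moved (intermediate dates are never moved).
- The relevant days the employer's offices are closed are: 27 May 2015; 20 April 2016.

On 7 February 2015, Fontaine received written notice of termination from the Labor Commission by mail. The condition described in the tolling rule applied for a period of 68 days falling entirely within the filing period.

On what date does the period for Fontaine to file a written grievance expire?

1 year after 7 February 2015 is February 7, 2016.
Service was by mail, adding 5 days: February 7, 2016 + 5 days = February 12, 2016.
Tolling adds 68 days: February 12, 2016 + 68 days = April 20, 2016.
April 20, 2016 is a listed holiday. The next qualifying day is April 21, 2016.

April 21, 2016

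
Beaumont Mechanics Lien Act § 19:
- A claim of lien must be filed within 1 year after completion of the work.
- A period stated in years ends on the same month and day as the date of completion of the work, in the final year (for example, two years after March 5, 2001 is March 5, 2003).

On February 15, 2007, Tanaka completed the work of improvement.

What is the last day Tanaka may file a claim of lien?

1 year after February 15, 2007 is February 15, 2008.

February 15, 2008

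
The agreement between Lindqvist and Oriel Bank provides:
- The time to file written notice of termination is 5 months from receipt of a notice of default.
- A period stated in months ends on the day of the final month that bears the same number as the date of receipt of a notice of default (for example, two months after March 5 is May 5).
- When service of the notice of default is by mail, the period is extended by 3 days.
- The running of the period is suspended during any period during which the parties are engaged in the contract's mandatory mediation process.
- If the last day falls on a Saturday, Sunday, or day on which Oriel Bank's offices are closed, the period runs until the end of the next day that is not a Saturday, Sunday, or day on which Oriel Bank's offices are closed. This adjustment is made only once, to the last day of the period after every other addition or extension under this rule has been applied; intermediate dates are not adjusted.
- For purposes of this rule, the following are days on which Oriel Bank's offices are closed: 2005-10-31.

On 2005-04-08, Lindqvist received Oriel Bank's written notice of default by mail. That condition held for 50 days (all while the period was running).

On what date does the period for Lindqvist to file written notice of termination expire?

November 1, 2005

5 months after 2005-04-08 is September 8, 2005.
Service was by mail, adding 3 days: September 8, 2005 + 3 days = September 11, 2005.
Tolling adds 50 days: September 11, 2005 + 50 days = October 31, 2005.
October 31, 2005 is a listed holiday. The next qualifying day is November 1, 2005.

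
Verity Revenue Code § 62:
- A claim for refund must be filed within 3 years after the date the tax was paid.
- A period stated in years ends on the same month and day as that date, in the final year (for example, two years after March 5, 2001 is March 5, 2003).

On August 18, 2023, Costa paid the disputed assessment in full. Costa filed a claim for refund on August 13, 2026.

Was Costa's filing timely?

3 years after August 18, 2023 is August 18, 2026.
The deadline is August 18, 2026; the filing on August 13, 2026 is on or before that date.

Yes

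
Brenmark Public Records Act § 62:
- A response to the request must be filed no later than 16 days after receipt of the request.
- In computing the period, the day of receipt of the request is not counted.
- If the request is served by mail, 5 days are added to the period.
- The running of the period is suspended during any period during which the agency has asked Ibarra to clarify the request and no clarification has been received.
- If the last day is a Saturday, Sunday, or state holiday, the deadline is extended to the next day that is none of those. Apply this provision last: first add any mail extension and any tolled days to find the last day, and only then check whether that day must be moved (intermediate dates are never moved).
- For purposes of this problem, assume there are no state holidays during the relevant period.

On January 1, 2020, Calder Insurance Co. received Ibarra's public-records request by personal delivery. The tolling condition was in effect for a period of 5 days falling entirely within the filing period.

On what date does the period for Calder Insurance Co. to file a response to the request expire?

January 22, 2020

16 days after January 1, 2020 is January 17, 2020.
Service was not by mail, so no mail extension applies.
Tolling adds 5 days: January 17, 2020 + 5 days = January 22, 2020.
January 22, 2020 is a Wednesday and not a state holiday, so no extension applies.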